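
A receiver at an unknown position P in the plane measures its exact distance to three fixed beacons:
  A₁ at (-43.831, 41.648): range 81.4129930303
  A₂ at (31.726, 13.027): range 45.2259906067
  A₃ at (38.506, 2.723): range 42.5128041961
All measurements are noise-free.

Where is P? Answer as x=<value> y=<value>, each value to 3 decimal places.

eq1: (x + 43.831)² + (y − 41.648)² = 81.4129930303²
eq2: (x − 31.726)² + (y − 13.027)² = 45.2259906067²
eq3: (x − 38.506)² + (y − 2.723)² = 42.5128041961²
eq3−eq2, eq3−eq1 (x²,y² cancel):
  -13.560·x + 20.608·y = -551.936666
  -164.674·x + 77.850·y = -2655.151214
det = -13.560·77.850 − 20.608·-164.674 = 2337.955792
x = (-551.936666·77.850 − 20.608·-2655.151214) / 2337.955792 = 5.025367
y = (-13.560·-2655.151214 − -551.936666·-164.674) / 2337.955792 = -23.475965

x=5.025 y=-23.476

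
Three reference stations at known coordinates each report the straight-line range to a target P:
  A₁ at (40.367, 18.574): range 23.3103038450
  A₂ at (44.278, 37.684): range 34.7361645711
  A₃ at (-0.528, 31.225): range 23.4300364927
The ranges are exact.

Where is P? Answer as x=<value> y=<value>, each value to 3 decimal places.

x=17.209 y=15.916

eq1: (x − 40.367)² + (y − 18.574)² = 23.3103038450²
eq2: (x − 44.278)² + (y − 37.684)² = 34.7361645711²
eq3: (x + 0.528)² + (y − 31.225)² = 23.4300364927²
eq2−eq3, eq2−eq1 (x²,y² cancel):
  -89.612·x − 12.918·y = -1747.711212
  -7.822·x − 38.220·y = -742.906111
det = -89.612·-38.220 − -12.918·-7.822 = 3323.926044
x = (-1747.711212·-38.220 − -12.918·-742.906111) / 3323.926044 = 17.208765
y = (-89.612·-742.906111 − -1747.711212·-7.822) / 3323.926044 = 15.915729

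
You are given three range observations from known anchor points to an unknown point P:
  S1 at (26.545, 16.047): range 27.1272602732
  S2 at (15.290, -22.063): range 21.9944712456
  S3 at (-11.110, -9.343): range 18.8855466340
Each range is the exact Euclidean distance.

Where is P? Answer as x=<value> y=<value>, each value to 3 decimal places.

x=6.288 y=-1.995

eq1: (x − 26.545)² + (y − 16.047)² = 27.1272602732²
eq2: (x − 15.290)² + (y + 22.063)² = 21.9944712456²
eq3: (x + 11.110)² + (y + 9.343)² = 18.8855466340²
eq2−eq3, eq2−eq1 (x²,y² cancel):
  -52.800·x + 25.440·y = -382.743426
  22.510·x + 76.220·y = -10.548320
det = -52.800·76.220 − 25.440·22.510 = -4597.070400
x = (-382.743426·76.220 − 25.440·-10.548320) / -4597.070400 = 6.287560
y = (-52.800·-10.548320 − -382.743426·22.510) / -4597.070400 = -1.995294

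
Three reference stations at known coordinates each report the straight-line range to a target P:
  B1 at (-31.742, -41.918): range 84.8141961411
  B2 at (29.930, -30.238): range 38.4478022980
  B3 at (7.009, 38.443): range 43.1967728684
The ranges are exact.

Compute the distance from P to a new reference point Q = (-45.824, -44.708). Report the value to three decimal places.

98.063

eq1: (x + 31.742)² + (y + 41.918)² = 84.8141961411²
eq2: (x − 29.930)² + (y + 30.238)² = 38.4478022980²
eq3: (x − 7.009)² + (y − 38.443)² = 43.1967728684²
eq3−eq2, eq3−eq1 (x²,y² cancel):
  45.842·x − 137.362·y = 670.878899
  -77.502·x − 160.722·y = -4089.803723
det = 45.842·-160.722 − -137.362·-77.502 = -18013.647648
x = (670.878899·-160.722 − -137.362·-4089.803723) / -18013.647648 = 37.172295
y = (45.842·-4089.803723 − 670.878899·-77.502) / -18013.647648 = 7.521537
|P − Q| = √((37.172295 − -45.824)² + (7.521537 − -44.708)²) = 98.062783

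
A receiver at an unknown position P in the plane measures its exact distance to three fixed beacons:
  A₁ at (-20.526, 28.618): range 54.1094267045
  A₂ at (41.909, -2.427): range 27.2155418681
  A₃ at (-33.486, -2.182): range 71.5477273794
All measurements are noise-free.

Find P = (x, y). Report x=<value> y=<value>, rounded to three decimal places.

x=33.331 y=23.401

eq1: (x + 20.526)² + (y − 28.618)² = 54.1094267045²
eq2: (x − 41.909)² + (y + 2.427)² = 27.2155418681²
eq3: (x + 33.486)² + (y + 2.182)² = 71.5477273794²
eq2−eq1, eq2−eq3 (x²,y² cancel):
  -124.870·x + 62.090·y = -2709.092349
  -150.790·x + 0.490·y = -5014.572864
det = -124.870·0.490 − 62.090·-150.790 = 9301.364800
x = (-2709.092349·0.490 − 62.090·-5014.572864) / 9301.364800 = 33.331385
y = (-124.870·-5014.572864 − -2709.092349·-150.790) / 9301.364800 = 23.401477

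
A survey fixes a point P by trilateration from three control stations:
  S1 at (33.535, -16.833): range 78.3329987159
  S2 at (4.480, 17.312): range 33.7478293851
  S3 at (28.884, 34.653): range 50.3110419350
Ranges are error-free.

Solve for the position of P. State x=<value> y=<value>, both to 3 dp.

eq1: (x − 33.535)² + (y + 16.833)² = 78.3329987159²
eq2: (x − 4.480)² + (y − 17.312)² = 33.7478293851²
eq3: (x − 28.884)² + (y − 34.653)² = 50.3110419350²
eq3−eq1, eq3−eq2 (x²,y² cancel):
  9.302·x − 102.972·y = -4232.027498
  -48.808·x − 34.682·y = -323.055169
det = 9.302·-34.682 − -102.972·-48.808 = -5348.469340
x = (-4232.027498·-34.682 − -102.972·-323.055169) / -5348.469340 = -21.222809
y = (9.302·-323.055169 − -4232.027498·-48.808) / -5348.469340 = 39.181651

x=-21.223 y=39.182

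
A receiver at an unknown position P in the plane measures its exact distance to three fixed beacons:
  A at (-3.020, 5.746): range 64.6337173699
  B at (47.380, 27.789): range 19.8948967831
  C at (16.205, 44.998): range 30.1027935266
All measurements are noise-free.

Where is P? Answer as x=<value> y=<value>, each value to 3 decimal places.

x=46.191 y=47.648

eq1: (x + 3.020)² + (y − 5.746)² = 64.6337173699²
eq2: (x − 47.380)² + (y − 27.789)² = 19.8948967831²
eq3: (x − 16.205)² + (y − 44.998)² = 30.1027935266²
eq3−eq2, eq3−eq1 (x²,y² cancel):
  62.350·x − 34.418·y = 1240.042152
  -38.450·x − 78.504·y = -5516.624356
det = 62.350·-78.504 − -34.418·-38.450 = -6218.096500
x = (1240.042152·-78.504 − -34.418·-5516.624356) / -6218.096500 = 46.190896
y = (62.350·-5516.624356 − 1240.042152·-38.450) / -6218.096500 = 47.648329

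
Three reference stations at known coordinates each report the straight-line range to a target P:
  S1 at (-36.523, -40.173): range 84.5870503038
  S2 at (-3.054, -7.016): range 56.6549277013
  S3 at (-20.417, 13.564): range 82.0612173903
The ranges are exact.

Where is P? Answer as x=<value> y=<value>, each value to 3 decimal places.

eq1: (x + 36.523)² + (y + 40.173)² = 84.5870503038²
eq2: (x + 3.054)² + (y + 7.016)² = 56.6549277013²
eq3: (x + 20.417)² + (y − 13.564)² = 82.0612173903²
eq3−eq1, eq3−eq2 (x²,y² cancel):
  -32.212·x − 107.474·y = 1926.037793
  34.726·x − 41.160·y = 2981.977754
det = -32.212·-41.160 − -107.474·34.726 = 5057.988044
x = (1926.037793·-41.160 − -107.474·2981.977754) / 5057.988044 = 47.688796
y = (-32.212·2981.977754 − 1926.037793·34.726) / 5057.988044 = -32.214203

x=47.689 y=-32.214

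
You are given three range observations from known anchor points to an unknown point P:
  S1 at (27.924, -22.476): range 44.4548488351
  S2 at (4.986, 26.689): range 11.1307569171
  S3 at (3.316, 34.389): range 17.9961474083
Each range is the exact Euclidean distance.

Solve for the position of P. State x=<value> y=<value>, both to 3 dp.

x=13.564 y=19.596

eq1: (x − 27.924)² + (y + 22.476)² = 44.4548488351²
eq2: (x − 4.986)² + (y − 26.689)² = 11.1307569171²
eq3: (x − 3.316)² + (y − 34.389)² = 17.9961474083²
eq1−eq3, eq1−eq2 (x²,y² cancel):
  -49.216·x + 113.730·y = 1561.051088
  -45.876·x + 98.330·y = 1304.582400
det = -49.216·98.330 − 113.730·-45.876 = 378.068200
x = (1561.051088·98.330 − 113.730·1304.582400) / 378.068200 = 13.563683
y = (-49.216·1304.582400 − 1561.051088·-45.876) / 378.068200 = 19.595545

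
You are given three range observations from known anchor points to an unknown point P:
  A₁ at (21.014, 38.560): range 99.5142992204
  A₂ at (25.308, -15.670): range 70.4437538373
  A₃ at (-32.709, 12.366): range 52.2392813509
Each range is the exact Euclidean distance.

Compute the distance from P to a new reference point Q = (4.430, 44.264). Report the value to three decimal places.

95.067

eq1: (x − 21.014)² + (y − 38.560)² = 99.5142992204²
eq2: (x − 25.308)² + (y + 15.670)² = 70.4437538373²
eq3: (x + 32.709)² + (y − 12.366)² = 52.2392813509²
eq3−eq1, eq3−eq2 (x²,y² cancel):
  107.446·x + 52.388·y = -6468.488074
  116.034·x − 56.072·y = -2570.132812
det = 107.446·-56.072 − 52.388·116.034 = -12103.501304
x = (-6468.488074·-56.072 − 52.388·-2570.132812) / -12103.501304 = -41.091017
y = (107.446·-2570.132812 − -6468.488074·116.034) / -12103.501304 = -39.196431
|P − Q| = √((-41.091017 − 4.430)² + (-39.196431 − 44.264)²) = 95.067379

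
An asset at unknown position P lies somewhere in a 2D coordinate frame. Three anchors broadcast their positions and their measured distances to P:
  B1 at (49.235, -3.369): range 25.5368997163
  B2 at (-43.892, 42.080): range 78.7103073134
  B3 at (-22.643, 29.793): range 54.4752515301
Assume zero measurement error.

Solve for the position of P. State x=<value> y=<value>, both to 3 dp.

x=28.848 y=12.009

eq1: (x − 49.235)² + (y + 3.369)² = 25.5368997163²
eq2: (x + 43.892)² + (y − 42.080)² = 78.7103073134²
eq3: (x + 22.643)² + (y − 29.793)² = 54.4752515301²
eq3−eq1, eq3−eq2 (x²,y² cancel):
  143.756·x − 66.324·y = 3350.526870
  -42.498·x + 24.574·y = -930.853682
det = 143.756·24.574 − -66.324·-42.498 = 714.022592
x = (3350.526870·24.574 − -66.324·-930.853682) / 714.022592 = 28.847697
y = (143.756·-930.853682 − 3350.526870·-42.498) / 714.022592 = 12.009268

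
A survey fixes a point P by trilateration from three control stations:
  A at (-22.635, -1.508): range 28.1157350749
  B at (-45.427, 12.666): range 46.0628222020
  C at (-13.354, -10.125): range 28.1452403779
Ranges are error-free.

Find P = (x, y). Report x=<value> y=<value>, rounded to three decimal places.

x=0.606 y=14.314

eq1: (x + 22.635)² + (y + 1.508)² = 28.1157350749²
eq2: (x + 45.427)² + (y − 12.666)² = 46.0628222020²
eq3: (x + 13.354)² + (y + 10.125)² = 28.1452403779²
eq2−eq1, eq2−eq3 (x²,y² cancel):
  45.584·x − 28.348·y = -378.133566
  64.146·x − 45.582·y = -613.565911
det = 45.584·-45.582 − -28.348·64.146 = -259.399080
x = (-378.133566·-45.582 − -28.348·-613.565911) / -259.399080 = 0.606333
y = (45.584·-613.565911 − -378.133566·64.146) / -259.399080 = 14.313978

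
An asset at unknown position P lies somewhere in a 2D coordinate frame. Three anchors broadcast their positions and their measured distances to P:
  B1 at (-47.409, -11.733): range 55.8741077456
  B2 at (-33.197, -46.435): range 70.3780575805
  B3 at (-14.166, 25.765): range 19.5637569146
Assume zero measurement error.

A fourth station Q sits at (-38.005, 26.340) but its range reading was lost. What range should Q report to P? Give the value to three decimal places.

41.586

eq1: (x + 47.409)² + (y + 11.733)² = 55.8741077456²
eq2: (x + 33.197)² + (y + 46.435)² = 70.3780575805²
eq3: (x + 14.166)² + (y − 25.765)² = 19.5637569146²
eq3−eq1, eq3−eq2 (x²,y² cancel):
  -66.486·x − 74.996·y = -1218.409543
  -38.062·x − 144.400·y = -2176.591151
det = -66.486·-144.400 − -74.996·-38.062 = 6746.080648
x = (-1218.409543·-144.400 − -74.996·-2176.591151) / 6746.080648 = 1.882976
y = (-66.486·-2176.591151 − -1218.409543·-38.062) / 6746.080648 = 14.577017
|P − Q| = √((1.882976 − -38.005)² + (14.577017 − 26.340)²) = 41.586276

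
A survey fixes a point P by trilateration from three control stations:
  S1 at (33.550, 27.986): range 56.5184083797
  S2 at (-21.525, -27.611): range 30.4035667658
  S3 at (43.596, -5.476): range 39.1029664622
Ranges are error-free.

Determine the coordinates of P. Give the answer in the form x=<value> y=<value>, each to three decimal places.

x=8.474 y=-22.665

eq1: (x − 33.550)² + (y − 27.986)² = 56.5184083797²
eq2: (x + 21.525)² + (y + 27.611)² = 30.4035667658²
eq3: (x − 43.596)² + (y + 5.476)² = 39.1029664622²
eq3−eq1, eq3−eq2 (x²,y² cancel):
  -20.092·x + 66.924·y = -1687.067596
  -130.242·x − 44.270·y = -100.239732
det = -20.092·-44.270 − 66.924·-130.242 = 9605.788448
x = (-1687.067596·-44.270 − 66.924·-100.239732) / 9605.788448 = 8.473529
y = (-20.092·-100.239732 − -1687.067596·-130.242) / 9605.788448 = -22.664776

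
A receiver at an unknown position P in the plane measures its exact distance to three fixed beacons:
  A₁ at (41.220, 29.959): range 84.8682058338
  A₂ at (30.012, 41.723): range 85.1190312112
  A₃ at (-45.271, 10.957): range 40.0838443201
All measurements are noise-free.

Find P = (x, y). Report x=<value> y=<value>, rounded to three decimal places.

x=-24.726 y=-23.461

eq1: (x − 41.220)² + (y − 29.959)² = 84.8682058338²
eq2: (x − 30.012)² + (y − 41.723)² = 85.1190312112²
eq3: (x + 45.271)² + (y − 10.957)² = 40.0838443201²
eq1−eq2, eq1−eq3 (x²,y² cancel):
  -22.416·x + 23.528·y = 2.261679
  -172.982·x − 38.004·y = 5168.786995
det = -22.416·-38.004 − 23.528·-172.982 = 4921.818160
x = (2.261679·-38.004 − 23.528·5168.786995) / 4921.818160 = -24.726060
y = (-22.416·5168.786995 − 2.261679·-172.982) / 4921.818160 = -23.461310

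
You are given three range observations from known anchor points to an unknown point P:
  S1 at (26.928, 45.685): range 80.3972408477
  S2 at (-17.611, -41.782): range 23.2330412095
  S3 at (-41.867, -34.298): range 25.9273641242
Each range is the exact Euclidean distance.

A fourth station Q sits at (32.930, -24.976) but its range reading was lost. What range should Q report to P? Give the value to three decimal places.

eq1: (x − 26.928)² + (y − 45.685)² = 80.3972408477²
eq2: (x + 17.611)² + (y + 41.782)² = 23.2330412095²
eq3: (x + 41.867)² + (y + 34.298)² = 25.9273641242²
eq1−eq2, eq1−eq3 (x²,y² cancel):
  -89.078·x − 174.934·y = 5167.588568
  -137.590·x − 159.966·y = 5908.450209
det = -89.078·-159.966 − -174.934·-137.590 = -9819.717712
x = (5167.588568·-159.966 − -174.934·5908.450209) / -9819.717712 = -21.074980
y = (-89.078·5908.450209 − 5167.588568·-137.590) / -9819.717712 = -18.808645
|P − Q| = √((-21.074980 − 32.930)² + (-18.808645 − -24.976)²) = 54.355995

54.356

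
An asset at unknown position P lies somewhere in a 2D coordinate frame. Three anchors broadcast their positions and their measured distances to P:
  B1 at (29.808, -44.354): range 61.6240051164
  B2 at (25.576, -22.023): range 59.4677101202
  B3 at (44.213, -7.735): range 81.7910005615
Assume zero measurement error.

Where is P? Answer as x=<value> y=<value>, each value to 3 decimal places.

eq1: (x − 29.808)² + (y + 44.354)² = 61.6240051164²
eq2: (x − 25.576)² + (y + 22.023)² = 59.4677101202²
eq3: (x − 44.213)² + (y + 7.735)² = 81.7910005615²
eq3−eq1, eq3−eq2 (x²,y² cancel):
  -28.810·x − 73.238·y = 3733.424352
  -37.274·x − 28.576·y = 2277.883937
det = -28.810·-28.576 − -73.238·-37.274 = -1906.598652
x = (3733.424352·-28.576 − -73.238·2277.883937) / -1906.598652 = -31.543781
y = (-28.810·2277.883937 − 3733.424352·-37.274) / -1906.598652 = -38.568066

x=-31.544 y=-38.568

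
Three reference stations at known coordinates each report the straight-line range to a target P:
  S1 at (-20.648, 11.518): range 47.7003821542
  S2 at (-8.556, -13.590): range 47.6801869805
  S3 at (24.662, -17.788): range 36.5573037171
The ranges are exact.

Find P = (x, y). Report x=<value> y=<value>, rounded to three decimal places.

x=26.505 y=18.723

eq1: (x + 20.648)² + (y − 11.518)² = 47.7003821542²
eq2: (x + 8.556)² + (y + 13.590)² = 47.6801869805²
eq3: (x − 24.662)² + (y + 17.788)² = 36.5573037171²
eq2−eq3, eq2−eq1 (x²,y² cancel):
  66.436·x − 8.396·y = 1603.697727
  -24.184·x + 50.216·y = 299.184765
det = 66.436·50.216 − -8.396·-24.184 = 3133.101312
x = (1603.697727·50.216 − -8.396·299.184765) / 3133.101312 = 26.505125
y = (66.436·299.184765 − 1603.697727·-24.184) / 3133.101312 = 18.722811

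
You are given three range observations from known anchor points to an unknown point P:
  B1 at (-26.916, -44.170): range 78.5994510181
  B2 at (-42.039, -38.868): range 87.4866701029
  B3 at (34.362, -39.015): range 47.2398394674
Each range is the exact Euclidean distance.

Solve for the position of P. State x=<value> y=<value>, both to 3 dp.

eq1: (x + 26.916)² + (y + 44.170)² = 78.5994510181²
eq2: (x + 42.039)² + (y + 38.868)² = 87.4866701029²
eq3: (x − 34.362)² + (y + 39.015)² = 47.2398394674²
eq2−eq3, eq2−eq1 (x²,y² cancel):
  152.802·x − 0.294·y = 4847.233337
  30.246·x − 10.604·y = 873.504756
det = 152.802·-10.604 − -0.294·30.246 = -1611.420084
x = (4847.233337·-10.604 − -0.294·873.504756) / -1611.420084 = 31.738001
y = (152.802·873.504756 − 4847.233337·30.246) / -1611.420084 = 8.151906

x=31.738 y=8.152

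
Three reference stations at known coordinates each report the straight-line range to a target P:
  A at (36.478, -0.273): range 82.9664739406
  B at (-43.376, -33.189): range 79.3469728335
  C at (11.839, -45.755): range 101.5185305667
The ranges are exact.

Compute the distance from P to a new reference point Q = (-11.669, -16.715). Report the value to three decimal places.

eq1: (x − 36.478)² + (y + 0.273)² = 82.9664739406²
eq2: (x + 43.376)² + (y + 33.189)² = 79.3469728335²
eq3: (x − 11.839)² + (y + 45.755)² = 101.5185305667²
eq2−eq3, eq2−eq1 (x²,y² cancel):
  110.430·x − 25.132·y = -4759.375102
  159.708·x + 65.832·y = -2239.761784
det = 110.430·65.832 − -25.132·159.708 = 11283.609216
x = (-4759.375102·65.832 − -25.132·-2239.761784) / 11283.609216 = -32.756263
y = (110.430·-2239.761784 − -4759.375102·159.708) / 11283.609216 = 45.444093
|P − Q| = √((-32.756263 − -11.669)² + (45.444093 − -16.715)²) = 65.638598

65.639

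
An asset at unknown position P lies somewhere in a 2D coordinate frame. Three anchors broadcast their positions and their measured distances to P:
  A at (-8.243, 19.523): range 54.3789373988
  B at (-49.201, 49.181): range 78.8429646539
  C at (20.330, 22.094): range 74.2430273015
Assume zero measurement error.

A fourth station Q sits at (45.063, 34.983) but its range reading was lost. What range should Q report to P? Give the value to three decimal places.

eq1: (x + 8.243)² + (y − 19.523)² = 54.3789373988²
eq2: (x + 49.201)² + (y − 49.181)² = 78.8429646539²
eq3: (x − 20.330)² + (y − 22.094)² = 74.2430273015²
eq2−eq3, eq2−eq1 (x²,y² cancel):
  139.062·x − 54.174·y = -3233.869453
  81.916·x − 59.316·y = -1131.270341
det = 139.062·-59.316 − -54.174·81.916 = -3810.884208
x = (-3233.869453·-59.316 − -54.174·-1131.270341) / -3810.884208 = -34.253143
y = (139.062·-1131.270341 − -3233.869453·81.916) / -3810.884208 = -28.232013
|P − Q| = √((-34.253143 − 45.063)² + (-28.232013 − 34.983)²) = 101.425778

101.426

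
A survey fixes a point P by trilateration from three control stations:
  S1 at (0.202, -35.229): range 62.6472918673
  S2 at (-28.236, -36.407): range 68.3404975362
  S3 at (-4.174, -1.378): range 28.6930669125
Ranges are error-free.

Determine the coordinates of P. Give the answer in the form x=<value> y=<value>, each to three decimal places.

eq1: (x − 0.202)² + (y + 35.229)² = 62.6472918673²
eq2: (x + 28.236)² + (y + 36.407)² = 68.3404975362²
eq3: (x + 4.174)² + (y + 1.378)² = 28.6930669125²
eq2−eq1, eq2−eq3 (x²,y² cancel):
  56.876·x + 2.356·y = -135.877675
  48.124·x + 70.058·y = 1743.711330
det = 56.876·70.058 − 2.356·48.124 = 3871.238664
x = (-135.877675·70.058 − 2.356·1743.711330) / 3871.238664 = -3.520192
y = (56.876·1743.711330 − -135.877675·48.124) / 3871.238664 = 27.307617

x=-3.520 y=27.308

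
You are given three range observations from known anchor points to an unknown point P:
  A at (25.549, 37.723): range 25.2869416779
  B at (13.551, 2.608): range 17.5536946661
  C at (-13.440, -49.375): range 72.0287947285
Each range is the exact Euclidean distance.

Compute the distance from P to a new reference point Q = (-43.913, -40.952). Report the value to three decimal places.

eq1: (x − 25.549)² + (y − 37.723)² = 25.2869416779²
eq2: (x − 13.551)² + (y − 2.608)² = 17.5536946661²
eq3: (x + 13.440)² + (y + 49.375)² = 72.0287947285²
eq1−eq2, eq1−eq3 (x²,y² cancel):
  -23.996·x − 70.230·y = -1554.047642
  -77.978·x − 174.196·y = -4005.969756
det = -23.996·-174.196 − -70.230·-77.978 = -1296.387724
x = (-1554.047642·-174.196 − -70.230·-4005.969756) / -1296.387724 = 8.199995
y = (-23.996·-4005.969756 − -1554.047642·-77.978) / -1296.387724 = 19.326222
|P − Q| = √((8.199995 − -43.913)² + (19.326222 − -40.952)²) = 79.682045

79.682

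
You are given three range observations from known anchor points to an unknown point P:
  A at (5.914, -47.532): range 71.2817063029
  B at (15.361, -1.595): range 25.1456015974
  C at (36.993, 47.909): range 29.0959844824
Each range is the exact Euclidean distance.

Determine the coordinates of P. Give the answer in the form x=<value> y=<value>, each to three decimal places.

x=27.601 y=20.371

eq1: (x − 5.914)² + (y + 47.532)² = 71.2817063029²
eq2: (x − 15.361)² + (y + 1.595)² = 25.1456015974²
eq3: (x − 36.993)² + (y − 47.909)² = 29.0959844824²
eq2−eq3, eq2−eq1 (x²,y² cancel):
  43.264·x + 99.008·y = 3210.974951
  -18.894·x − 91.874·y = -2393.018300
det = 43.264·-91.874 − 99.008·-18.894 = -2104.179584
x = (3210.974951·-91.874 − 99.008·-2393.018300) / -2104.179584 = 27.600856
y = (43.264·-2393.018300 − 3210.974951·-18.894) / -2104.179584 = 20.370592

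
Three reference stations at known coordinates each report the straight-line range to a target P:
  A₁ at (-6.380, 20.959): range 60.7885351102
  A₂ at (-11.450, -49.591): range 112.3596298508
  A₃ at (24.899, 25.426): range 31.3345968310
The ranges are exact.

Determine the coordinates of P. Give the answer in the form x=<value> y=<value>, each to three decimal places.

eq1: (x + 6.380)² + (y − 20.959)² = 60.7885351102²
eq2: (x + 11.450)² + (y + 49.591)² = 112.3596298508²
eq3: (x − 24.899)² + (y − 25.426)² = 31.3345968310²
eq3−eq2, eq3−eq1 (x²,y² cancel):
  -72.698·x − 150.034·y = -10318.901358
  -62.558·x − 8.934·y = -3499.846638
det = -72.698·-8.934 − -150.034·-62.558 = -8736.343040
x = (-10318.901358·-8.934 − -150.034·-3499.846638) / -8736.343040 = 49.552418
y = (-72.698·-3499.846638 − -10318.901358·-62.558) / -8736.343040 = 44.766784

x=49.552 y=44.767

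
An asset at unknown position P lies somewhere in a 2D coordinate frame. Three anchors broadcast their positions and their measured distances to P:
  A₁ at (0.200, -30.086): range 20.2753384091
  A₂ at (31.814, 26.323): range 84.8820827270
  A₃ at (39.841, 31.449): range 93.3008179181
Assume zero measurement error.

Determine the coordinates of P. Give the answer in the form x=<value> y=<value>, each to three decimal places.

x=-8.155 y=-48.560

eq1: (x − 0.200)² + (y + 30.086)² = 20.2753384091²
eq2: (x − 31.814)² + (y − 26.323)² = 84.8820827270²
eq3: (x − 39.841)² + (y − 31.449)² = 93.3008179181²
eq3−eq1, eq3−eq2 (x²,y² cancel):
  -79.282·x − 123.070·y = 6622.815791
  -16.054·x − 10.252·y = 628.760699
det = -79.282·-10.252 − -123.070·-16.054 = -1162.966716
x = (6622.815791·-10.252 − -123.070·628.760699) / -1162.966716 = -8.155411
y = (-79.282·628.760699 − 6622.815791·-16.054) / -1162.966716 = -48.559669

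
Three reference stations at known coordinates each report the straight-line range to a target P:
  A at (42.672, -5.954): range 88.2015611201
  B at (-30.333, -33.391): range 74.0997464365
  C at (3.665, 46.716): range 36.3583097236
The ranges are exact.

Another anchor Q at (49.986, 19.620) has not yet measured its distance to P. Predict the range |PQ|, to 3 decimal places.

eq1: (x − 42.672)² + (y + 5.954)² = 88.2015611201²
eq2: (x + 30.333)² + (y + 33.391)² = 74.0997464365²
eq3: (x − 3.665)² + (y − 46.716)² = 36.3583097236²
eq1−eq3, eq1−eq2 (x²,y² cancel):
  -78.014·x + 105.340·y = 6797.055879
  -146.010·x − 54.874·y = 2467.443032
det = -78.014·-54.874 − 105.340·-146.010 = 19661.633636
x = (6797.055879·-54.874 − 105.340·2467.443032) / 19661.633636 = -32.189700
y = (-78.014·2467.443032 − 6797.055879·-146.010) / 19661.633636 = 40.685481
|P − Q| = √((-32.189700 − 49.986)² + (40.685481 − 19.620)²) = 84.832778

84.833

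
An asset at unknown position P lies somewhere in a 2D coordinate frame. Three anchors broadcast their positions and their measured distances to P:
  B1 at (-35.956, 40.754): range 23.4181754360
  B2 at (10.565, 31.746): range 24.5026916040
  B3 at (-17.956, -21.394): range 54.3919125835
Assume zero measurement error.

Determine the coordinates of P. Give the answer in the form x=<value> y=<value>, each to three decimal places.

x=-13.913 y=32.847

eq1: (x + 35.956)² + (y − 40.754)² = 23.4181754360²
eq2: (x − 10.565)² + (y − 31.746)² = 24.5026916040²
eq3: (x + 17.956)² + (y + 21.394)² = 54.3919125835²
eq1−eq3, eq1−eq2 (x²,y² cancel):
  36.000·x − 124.296·y = -4583.670494
  93.042·x − 18.016·y = -1886.265666
det = 36.000·-18.016 − -124.296·93.042 = 10916.172432
x = (-4583.670494·-18.016 − -124.296·-1886.265666) / 10916.172432 = -13.912923
y = (36.000·-1886.265666 − -4583.670494·93.042) / 10916.172432 = 32.847439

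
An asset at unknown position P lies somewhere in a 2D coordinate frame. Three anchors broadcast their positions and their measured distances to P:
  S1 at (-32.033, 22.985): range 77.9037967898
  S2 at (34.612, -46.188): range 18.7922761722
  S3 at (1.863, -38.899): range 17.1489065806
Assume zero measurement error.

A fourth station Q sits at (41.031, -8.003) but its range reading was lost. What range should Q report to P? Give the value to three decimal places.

eq1: (x + 32.033)² + (y − 22.985)² = 77.9037967898²
eq2: (x − 34.612)² + (y + 46.188)² = 18.7922761722²
eq3: (x − 1.863)² + (y + 38.899)² = 17.1489065806²
eq3−eq2, eq3−eq1 (x²,y² cancel):
  65.498·x − 14.578·y = 1755.654271
  -67.792·x + 123.768·y = -5737.096213
det = 65.498·123.768 − -14.578·-67.792 = 7118.284688
x = (1755.654271·123.768 − -14.578·-5737.096213) / 7118.284688 = 18.776775
y = (65.498·-5737.096213 − 1755.654271·-67.792) / 7118.284688 = -36.068944
|P − Q| = √((18.776775 − 41.031)² + (-36.068944 − -8.003)²) = 35.818260

35.818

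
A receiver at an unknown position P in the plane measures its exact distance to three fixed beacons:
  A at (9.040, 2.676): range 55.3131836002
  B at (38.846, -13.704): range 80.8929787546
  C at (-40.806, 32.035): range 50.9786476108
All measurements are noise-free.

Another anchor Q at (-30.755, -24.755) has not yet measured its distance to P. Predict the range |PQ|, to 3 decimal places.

eq1: (x − 9.040)² + (y − 2.676)² = 55.3131836002²
eq2: (x − 38.846)² + (y + 13.704)² = 80.8929787546²
eq3: (x + 40.806)² + (y − 32.035)² = 50.9786476108²
eq2−eq3, eq2−eq1 (x²,y² cancel):
  -159.304·x + 91.478·y = 4939.411029
  -59.612·x + 32.760·y = 1876.196976
det = -159.304·32.760 − 91.478·-59.612 = 234.387496
x = (4939.411029·32.760 − 91.478·1876.196976) / 234.387496 = -41.877838
y = (-159.304·1876.196976 − 4939.411029·-59.612) / 234.387496 = -18.932379
|P − Q| = √((-41.877838 − -30.755)² + (-18.932379 − -24.755)²) = 12.554698

12.555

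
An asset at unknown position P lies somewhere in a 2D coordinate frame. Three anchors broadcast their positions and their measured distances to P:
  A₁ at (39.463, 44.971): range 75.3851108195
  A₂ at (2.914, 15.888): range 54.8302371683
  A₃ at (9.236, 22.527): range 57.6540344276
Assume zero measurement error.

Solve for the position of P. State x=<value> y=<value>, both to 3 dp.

x=32.749 y=-30.115

eq1: (x − 39.463)² + (y − 44.971)² = 75.3851108195²
eq2: (x − 2.914)² + (y − 15.888)² = 54.8302371683²
eq3: (x − 9.236)² + (y − 22.527)² = 57.6540344276²
eq1−eq2, eq1−eq3 (x²,y² cancel):
  -73.098·x − 58.166·y = -642.239245
  -60.454·x − 44.888·y = -628.022538
det = -73.098·-44.888 − -58.166·-60.454 = -235.144340
x = (-642.239245·-44.888 − -58.166·-628.022538) / -235.144340 = 32.748922
y = (-73.098·-628.022538 − -642.239245·-60.454) / -235.144340 = -30.114525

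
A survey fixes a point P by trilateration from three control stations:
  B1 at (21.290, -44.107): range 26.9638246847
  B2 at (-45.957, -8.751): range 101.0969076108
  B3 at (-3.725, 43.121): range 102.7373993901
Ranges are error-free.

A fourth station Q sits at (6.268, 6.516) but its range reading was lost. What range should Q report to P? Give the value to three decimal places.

66.838

eq1: (x − 21.290)² + (y + 44.107)² = 26.9638246847²
eq2: (x + 45.957)² + (y + 8.751)² = 101.0969076108²
eq3: (x + 3.725)² + (y − 43.121)² = 102.7373993901²
eq1−eq2, eq1−eq3 (x²,y² cancel):
  -134.494·x + 70.712·y = -9703.602586
  -50.030·x + 174.456·y = -10353.320675
det = -134.494·174.456 − 70.712·-50.030 = -19925.563904
x = (-9703.602586·174.456 − 70.712·-10353.320675) / -19925.563904 = 48.216838
y = (-134.494·-10353.320675 − -9703.602586·-50.030) / -19925.563904 = -45.518826
|P − Q| = √((48.216838 − 6.268)² + (-45.518826 − 6.516)²) = 66.838074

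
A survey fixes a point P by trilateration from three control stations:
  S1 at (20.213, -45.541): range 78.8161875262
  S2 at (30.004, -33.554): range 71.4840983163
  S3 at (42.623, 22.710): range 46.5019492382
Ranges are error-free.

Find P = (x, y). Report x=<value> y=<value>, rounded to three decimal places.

x=-3.355 y=29.669

eq1: (x − 20.213)² + (y + 45.541)² = 78.8161875262²
eq2: (x − 30.004)² + (y + 33.554)² = 71.4840983163²
eq3: (x − 42.623)² + (y − 22.710)² = 46.5019492382²
eq2−eq1, eq2−eq3 (x²,y² cancel):
  -19.582·x − 23.974·y = -645.577986
  25.238·x + 112.528·y = 3253.898326
det = -19.582·112.528 − -23.974·25.238 = -1598.467484
x = (-645.577986·112.528 − -23.974·3253.898326) / -1598.467484 = -3.355313
y = (-19.582·3253.898326 − -645.577986·25.238) / -1598.467484 = 29.668880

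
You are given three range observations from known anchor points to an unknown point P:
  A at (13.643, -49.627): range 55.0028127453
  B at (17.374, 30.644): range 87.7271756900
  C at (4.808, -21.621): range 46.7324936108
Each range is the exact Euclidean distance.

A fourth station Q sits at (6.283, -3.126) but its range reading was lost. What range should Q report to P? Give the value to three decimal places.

56.498

eq1: (x − 13.643)² + (y + 49.627)² = 55.0028127453²
eq2: (x − 17.374)² + (y − 30.644)² = 87.7271756900²
eq3: (x − 4.808)² + (y + 21.621)² = 46.7324936108²
eq3−eq1, eq3−eq2 (x²,y² cancel):
  17.670·x − 56.012·y = 1317.002622
  25.132·x + 104.530·y = -4761.805288
det = 17.670·104.530 − -56.012·25.132 = 3254.738684
x = (1317.002622·104.530 − -56.012·-4761.805288) / 3254.738684 = -39.650481
y = (17.670·-4761.805288 − 1317.002622·25.132) / 3254.738684 = -36.021328
|P − Q| = √((-39.650481 − 6.283)² + (-36.021328 − -3.126)²) = 56.497675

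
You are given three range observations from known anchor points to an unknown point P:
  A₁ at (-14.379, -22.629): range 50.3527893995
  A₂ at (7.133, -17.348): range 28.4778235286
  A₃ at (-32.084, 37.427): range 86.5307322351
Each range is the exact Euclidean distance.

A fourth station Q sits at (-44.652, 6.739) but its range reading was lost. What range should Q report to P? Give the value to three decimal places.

eq1: (x + 14.379)² + (y + 22.629)² = 50.3527893995²
eq2: (x − 7.133)² + (y + 17.348)² = 28.4778235286²
eq3: (x + 32.084)² + (y − 37.427)² = 86.5307322351²
eq2−eq3, eq2−eq1 (x²,y² cancel):
  -78.434·x + 109.550·y = -4598.250596
  -43.024·x − 10.562·y = -1357.422478
det = -78.434·-10.562 − 109.550·-43.024 = 5541.699108
x = (-4598.250596·-10.562 − 109.550·-1357.422478) / 5541.699108 = 35.597811
y = (-78.434·-1357.422478 − -4598.250596·-43.024) / 5541.699108 = -16.487192
|P − Q| = √((35.597811 − -44.652)² + (-16.487192 − 6.739)²) = 83.543331

83.543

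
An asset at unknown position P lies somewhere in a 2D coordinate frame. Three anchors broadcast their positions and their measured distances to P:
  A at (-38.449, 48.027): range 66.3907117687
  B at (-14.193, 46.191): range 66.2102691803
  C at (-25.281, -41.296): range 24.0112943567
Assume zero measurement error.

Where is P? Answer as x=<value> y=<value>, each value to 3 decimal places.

x=-30.750 y=-17.916

eq1: (x + 38.449)² + (y − 48.027)² = 66.3907117687²
eq2: (x + 14.193)² + (y − 46.191)² = 66.2102691803²
eq3: (x + 25.281)² + (y + 41.296)² = 24.0112943567²
eq2−eq3, eq2−eq1 (x²,y² cancel):
  -22.176·x − 174.974·y = 3816.696335
  -48.512·x + 3.672·y = 1425.941736
det = -22.176·3.672 − -174.974·-48.512 = -8569.768960
x = (3816.696335·3.672 − -174.974·1425.941736) / -8569.768960 = -30.749678
y = (-22.176·1425.941736 − 3816.696335·-48.512) / -8569.768960 = -17.915756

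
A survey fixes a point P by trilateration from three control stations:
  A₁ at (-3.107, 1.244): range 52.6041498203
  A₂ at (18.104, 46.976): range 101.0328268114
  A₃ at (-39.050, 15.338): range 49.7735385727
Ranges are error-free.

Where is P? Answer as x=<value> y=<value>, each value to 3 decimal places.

x=-41.833 y=-34.358

eq1: (x + 3.107)² + (y − 1.244)² = 52.6041498203²
eq2: (x − 18.104)² + (y − 46.976)² = 101.0328268114²
eq3: (x + 39.050)² + (y − 15.338)² = 49.7735385727²
eq3−eq2, eq3−eq1 (x²,y² cancel):
  114.308·x + 63.276·y = -6955.884303
  71.886·x − 28.188·y = -2038.747195
det = 114.308·-28.188 − 63.276·71.886 = -7770.772440
x = (-6955.884303·-28.188 − 63.276·-2038.747195) / -7770.772440 = -41.833194
y = (114.308·-2038.747195 − -6955.884303·71.886) / -7770.772440 = -34.357664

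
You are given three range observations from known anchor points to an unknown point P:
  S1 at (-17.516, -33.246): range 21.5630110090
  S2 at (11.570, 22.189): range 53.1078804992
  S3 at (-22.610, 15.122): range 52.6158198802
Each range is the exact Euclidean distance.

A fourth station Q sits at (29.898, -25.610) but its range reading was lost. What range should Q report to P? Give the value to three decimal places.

26.474

eq1: (x + 17.516)² + (y + 33.246)² = 21.5630110090²
eq2: (x − 11.570)² + (y − 22.189)² = 53.1078804992²
eq3: (x + 22.610)² + (y − 15.122)² = 52.6158198802²
eq3−eq1, eq3−eq2 (x²,y² cancel):
  10.188·x − 96.736·y = 2975.680846
  68.360·x + 14.134·y = -165.692832
det = 10.188·14.134 − -96.736·68.360 = 6756.870152
x = (2975.680846·14.134 − -96.736·-165.692832) / 6756.870152 = 3.852347
y = (10.188·-165.692832 − 2975.680846·68.360) / 6756.870152 = -30.355123
|P − Q| = √((3.852347 − 29.898)² + (-30.355123 − -25.610)²) = 26.474369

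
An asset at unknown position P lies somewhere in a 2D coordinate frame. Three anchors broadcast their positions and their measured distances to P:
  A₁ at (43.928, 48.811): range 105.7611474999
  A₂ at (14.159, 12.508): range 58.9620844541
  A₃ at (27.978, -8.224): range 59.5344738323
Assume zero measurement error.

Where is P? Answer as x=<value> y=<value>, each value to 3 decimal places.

x=-27.872 y=-28.844

eq1: (x − 43.928)² + (y − 48.811)² = 105.7611474999²
eq2: (x − 14.159)² + (y − 12.508)² = 58.9620844541²
eq3: (x − 27.978)² + (y + 8.224)² = 59.5344738323²
eq1−eq2, eq1−eq3 (x²,y² cancel):
  -59.538·x − 72.606·y = 3753.637357
  -31.900·x − 114.070·y = 4179.286501
det = -59.538·-114.070 − -72.606·-31.900 = 4475.368260
x = (3753.637357·-114.070 − -72.606·4179.286501) / 4475.368260 = -27.871704
y = (-59.538·4179.286501 − 3753.637357·-31.900) / 4475.368260 = -28.843510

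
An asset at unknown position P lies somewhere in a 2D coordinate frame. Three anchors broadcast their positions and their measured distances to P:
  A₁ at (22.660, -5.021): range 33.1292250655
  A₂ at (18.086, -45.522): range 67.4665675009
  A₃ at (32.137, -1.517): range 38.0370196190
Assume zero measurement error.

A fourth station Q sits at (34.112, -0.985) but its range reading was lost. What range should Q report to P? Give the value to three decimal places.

eq1: (x − 22.660)² + (y + 5.021)² = 33.1292250655²
eq2: (x − 18.086)² + (y + 45.522)² = 67.4665675009²
eq3: (x − 32.137)² + (y + 1.517)² = 38.0370196190²
eq1−eq3, eq1−eq2 (x²,y² cancel):
  18.954·x + 7.008·y = 147.132709
  -9.148·x − 81.002·y = -1593.522338
det = 18.954·-81.002 − 7.008·-9.148 = -1471.202724
x = (147.132709·-81.002 − 7.008·-1593.522338) / -1471.202724 = 0.510221
y = (18.954·-1593.522338 − 147.132709·-9.148) / -1471.202724 = 19.615007
|P − Q| = √((0.510221 − 34.112)² + (19.615007 − -0.985)²) = 39.413701

39.414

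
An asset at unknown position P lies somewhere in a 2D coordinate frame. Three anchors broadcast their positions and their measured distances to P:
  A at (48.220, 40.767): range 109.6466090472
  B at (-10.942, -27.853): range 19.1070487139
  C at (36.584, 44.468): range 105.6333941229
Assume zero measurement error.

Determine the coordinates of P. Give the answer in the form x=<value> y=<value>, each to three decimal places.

eq1: (x − 48.220)² + (y − 40.767)² = 109.6466090472²
eq2: (x + 10.942)² + (y + 27.853)² = 19.1070487139²
eq3: (x − 36.584)² + (y − 44.468)² = 105.6333941229²
eq1−eq2, eq1−eq3 (x²,y² cancel):
  -118.324·x − 137.240·y = 8565.699849
  -23.272·x + 7.402·y = 192.640313
det = -118.324·7.402 − -137.240·-23.272 = -4069.683528
x = (8565.699849·7.402 − -137.240·192.640313) / -4069.683528 = -22.075738
y = (-118.324·192.640313 − 8565.699849·-23.272) / -4069.683528 = -43.381013

x=-22.076 y=-43.381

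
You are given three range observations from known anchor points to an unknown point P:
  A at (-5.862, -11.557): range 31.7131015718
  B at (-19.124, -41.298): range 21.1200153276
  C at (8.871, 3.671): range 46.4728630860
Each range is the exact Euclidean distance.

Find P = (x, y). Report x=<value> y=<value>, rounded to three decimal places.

x=1.973 y=-42.287

eq1: (x + 5.862)² + (y + 11.557)² = 31.7131015718²
eq2: (x + 19.124)² + (y + 41.298)² = 21.1200153276²
eq3: (x − 8.871)² + (y − 3.671)² = 46.4728630860²
eq3−eq2, eq3−eq1 (x²,y² cancel):
  -55.990·x − 89.938·y = 3692.753254
  -29.466·x − 30.456·y = 1229.762603
det = -55.990·-30.456 − -89.938·-29.466 = -944.881668
x = (3692.753254·-30.456 − -89.938·1229.762603) / -944.881668 = 1.972844
y = (-55.990·1229.762603 − 3692.753254·-29.466) / -944.881668 = -42.287051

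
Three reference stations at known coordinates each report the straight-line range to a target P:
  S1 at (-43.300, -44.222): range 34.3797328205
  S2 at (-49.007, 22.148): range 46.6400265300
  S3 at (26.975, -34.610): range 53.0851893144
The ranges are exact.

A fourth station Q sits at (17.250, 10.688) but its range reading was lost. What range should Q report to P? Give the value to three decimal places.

eq1: (x + 43.300)² + (y + 44.222)² = 34.3797328205²
eq2: (x + 49.007)² + (y − 22.148)² = 46.6400265300²
eq3: (x − 26.975)² + (y + 34.610)² = 53.0851893144²
eq3−eq1, eq3−eq2 (x²,y² cancel):
  -140.550·x − 19.224·y = 3541.043855
  -151.964·x + 113.516·y = 1609.462478
det = -140.550·113.516 − -19.224·-151.964 = -18876.029736
x = (3541.043855·113.516 − -19.224·1609.462478) / -18876.029736 = -22.934136
y = (-140.550·1609.462478 − 3541.043855·-151.964) / -18876.029736 = -16.523667
|P − Q| = √((-22.934136 − 17.250)² + (-16.523667 − 10.688)²) = 48.530811

48.531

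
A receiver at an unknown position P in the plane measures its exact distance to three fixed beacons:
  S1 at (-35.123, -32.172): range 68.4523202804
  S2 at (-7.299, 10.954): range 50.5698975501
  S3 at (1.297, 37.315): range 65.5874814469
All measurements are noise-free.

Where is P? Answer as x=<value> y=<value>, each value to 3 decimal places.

x=32.322 y=-20.471

eq1: (x + 35.123)² + (y + 32.172)² = 68.4523202804²
eq2: (x + 7.299)² + (y − 10.954)² = 50.5698975501²
eq3: (x − 1.297)² + (y − 37.315)² = 65.5874814469²
eq3−eq1, eq3−eq2 (x²,y² cancel):
  -72.840·x − 138.974·y = 490.568850
  -17.192·x − 52.722·y = 523.577267
det = -72.840·-52.722 − -138.974·-17.192 = 1451.029472
x = (490.568850·-52.722 − -138.974·523.577267) / 1451.029472 = 32.321781
y = (-72.840·523.577267 − 490.568850·-17.192) / 1451.029472 = -20.470645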